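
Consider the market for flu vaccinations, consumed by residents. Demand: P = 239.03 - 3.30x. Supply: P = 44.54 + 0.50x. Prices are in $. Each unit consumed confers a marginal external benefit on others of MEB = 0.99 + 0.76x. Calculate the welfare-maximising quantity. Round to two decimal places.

x* = 64.30

Social marginal benefit = demand + MEB = 240.02 - 2.54x.
Set SMB = MC: 240.02 - 2.54x = 44.54 + 0.50x → x* = 64.3026.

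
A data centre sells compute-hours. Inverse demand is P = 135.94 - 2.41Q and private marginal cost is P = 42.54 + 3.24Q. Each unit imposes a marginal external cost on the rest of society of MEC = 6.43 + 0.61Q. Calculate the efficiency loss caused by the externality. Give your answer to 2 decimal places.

DWL = 21.78

Market equilibrium (private): 42.54 + 3.24Q = 135.94 - 2.41Q → Q_m = 16.5310.
Social marginal cost = private MC + MEC = 48.97 + 3.85Q.
Set SMC = demand: 48.97 + 3.85Q = 135.94 - 2.41Q → Q* = 13.8930.
Between Q* and Q_m the wedge SMC − demand runs linearly from 0 to MEC(Q_m), so the loss is a triangle.
DWL = ½ × 2.6380 × 16.5139 = 21.7818.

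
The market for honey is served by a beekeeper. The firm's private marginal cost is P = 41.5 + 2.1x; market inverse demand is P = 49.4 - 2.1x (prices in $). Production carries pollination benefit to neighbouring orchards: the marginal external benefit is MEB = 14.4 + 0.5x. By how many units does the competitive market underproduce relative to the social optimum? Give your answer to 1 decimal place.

Market equilibrium (private): 41.5 + 2.1x = 49.4 - 2.1x → x_m = 1.8810.
Social marginal cost = private MC − MEB = 27.1 + 1.6x.
Set SMC = demand: 27.1 + 1.6x = 49.4 - 2.1x → x* = 6.0270.
Gap = |1.8810 − 6.0270| = 4.1460.

4.1 units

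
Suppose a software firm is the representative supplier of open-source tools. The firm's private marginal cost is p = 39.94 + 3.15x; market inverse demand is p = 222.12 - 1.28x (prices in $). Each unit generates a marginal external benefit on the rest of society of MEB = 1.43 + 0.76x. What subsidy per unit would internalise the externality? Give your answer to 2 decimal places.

subsidy = $39.45 per unit

Social marginal cost = private MC − MEB = 38.51 + 2.39x.
Set SMC = demand: 38.51 + 2.39x = 222.12 - 1.28x → x* = 50.0300.
The Pigouvian subsidy equals MEB at x*: 1.43 + 0.76×50.0300 = 39.4528.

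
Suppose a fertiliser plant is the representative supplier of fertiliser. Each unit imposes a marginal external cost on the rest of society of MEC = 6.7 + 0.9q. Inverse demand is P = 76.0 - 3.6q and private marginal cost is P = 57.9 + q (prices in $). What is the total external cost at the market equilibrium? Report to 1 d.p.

Market equilibrium (private): 57.9 + q = 76.0 - 3.6q → q_m = 3.9348.
Total external cost = ∫₀^{q_m} (6.7 + 0.9q) dq = 6.7×3.9348 + ½×0.9×3.9348² = 33.3304.

$33.3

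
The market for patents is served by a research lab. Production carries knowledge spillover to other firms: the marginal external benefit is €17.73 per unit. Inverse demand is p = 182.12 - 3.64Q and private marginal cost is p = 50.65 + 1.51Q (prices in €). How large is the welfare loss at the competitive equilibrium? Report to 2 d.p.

Market equilibrium (private): 50.65 + 1.51Q = 182.12 - 3.64Q → Q_m = 25.5282.
Social marginal cost = private MC − MEB = 32.92 + 1.51Q.
Set SMC = demand: 32.92 + 1.51Q = 182.12 - 3.64Q → Q* = 28.9709.
The welfare-loss triangle has base |Q_m − Q*| and height MEB(Q_m) (the vertical gap between SMC and demand is zero at Q* and MEB at Q_m).
DWL = ½ × 3.4427 × 17.7300 = 30.5195.

DWL = €30.52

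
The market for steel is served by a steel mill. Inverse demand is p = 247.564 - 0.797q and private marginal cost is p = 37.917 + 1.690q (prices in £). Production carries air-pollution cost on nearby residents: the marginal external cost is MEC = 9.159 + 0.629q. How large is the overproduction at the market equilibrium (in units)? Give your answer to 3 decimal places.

Market equilibrium (private): 37.917 + 1.690q = 247.564 - 0.797q → q_m = 84.2971.
Social marginal cost = private MC + MEC = 47.076 + 2.319q.
Set SMC = demand: 47.076 + 2.319q = 247.564 - 0.797q → q* = 64.3415.
Gap = |84.2971 − 64.3415| = 19.9556.

19.956 units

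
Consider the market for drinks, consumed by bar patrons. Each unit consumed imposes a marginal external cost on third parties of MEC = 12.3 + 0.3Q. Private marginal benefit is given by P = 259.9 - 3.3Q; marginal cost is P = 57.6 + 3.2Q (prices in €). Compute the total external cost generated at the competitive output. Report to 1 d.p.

Market equilibrium (private): 57.6 + 3.2Q = 259.9 - 3.3Q → Q_m = 31.1231.
Total external cost = ∫₀^{Q_m} (12.3 + 0.3Q) dQ = 12.3×31.1231 + ½×0.3×31.1231² = 528.1112.

€528.1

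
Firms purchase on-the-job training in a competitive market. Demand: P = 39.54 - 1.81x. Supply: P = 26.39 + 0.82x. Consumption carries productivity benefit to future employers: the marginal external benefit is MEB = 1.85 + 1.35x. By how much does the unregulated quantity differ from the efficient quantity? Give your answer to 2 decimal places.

Market equilibrium (private): 26.39 + 0.82x = 39.54 - 1.81x → x_m = 5.0000.
Social marginal benefit = demand + MEB = 41.39 - 0.46x.
Set SMB = MC: 41.39 - 0.46x = 26.39 + 0.82x → x* = 11.7188.
Gap = |5.0000 − 11.7188| = 6.7188.

6.72 units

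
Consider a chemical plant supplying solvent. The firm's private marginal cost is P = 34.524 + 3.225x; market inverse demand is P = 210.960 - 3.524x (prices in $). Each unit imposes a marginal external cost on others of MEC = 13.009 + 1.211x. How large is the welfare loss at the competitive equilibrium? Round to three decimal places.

DWL = $125.326

Market equilibrium (private): 34.524 + 3.225x = 210.960 - 3.524x → x_m = 26.1425.
Social marginal cost = private MC + MEC = 47.533 + 4.436x.
Set SMC = demand: 47.533 + 4.436x = 210.960 - 3.524x → x* = 20.5310.
The loss is the area between SMC and demand from x* to x_m; with linear curves that's a triangle of height MEC(x_m).
DWL = ½ × 5.6115 × 44.6676 = 125.3261.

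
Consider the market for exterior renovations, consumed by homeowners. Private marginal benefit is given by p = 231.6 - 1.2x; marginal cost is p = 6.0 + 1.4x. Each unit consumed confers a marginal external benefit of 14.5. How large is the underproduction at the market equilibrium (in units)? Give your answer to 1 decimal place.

Market equilibrium (private): 6.0 + 1.4x = 231.6 - 1.2x → x_m = 86.7692.
Social marginal benefit = demand + MEB = 246.1 - 1.2x.
Set SMB = MC: 246.1 - 1.2x = 6.0 + 1.4x → x* = 92.3462.
Gap = |86.7692 − 92.3462| = 5.5770.

5.6 units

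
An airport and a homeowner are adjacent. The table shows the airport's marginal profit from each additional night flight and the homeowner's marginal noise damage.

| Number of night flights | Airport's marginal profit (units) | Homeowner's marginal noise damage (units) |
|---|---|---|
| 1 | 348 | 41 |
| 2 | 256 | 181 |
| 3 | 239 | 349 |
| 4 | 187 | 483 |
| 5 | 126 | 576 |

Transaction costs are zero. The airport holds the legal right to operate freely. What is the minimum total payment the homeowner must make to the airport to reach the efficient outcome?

Left alone the airport would choose level 5 (marginal profit stays positive).
Efficient level: k* = 2 (marginal profit ≥ marginal noise damage through 2).
The homeowner must at least cover the airport's forgone profit from cutting 5→2: 239 + 187 + 126 = 552.

552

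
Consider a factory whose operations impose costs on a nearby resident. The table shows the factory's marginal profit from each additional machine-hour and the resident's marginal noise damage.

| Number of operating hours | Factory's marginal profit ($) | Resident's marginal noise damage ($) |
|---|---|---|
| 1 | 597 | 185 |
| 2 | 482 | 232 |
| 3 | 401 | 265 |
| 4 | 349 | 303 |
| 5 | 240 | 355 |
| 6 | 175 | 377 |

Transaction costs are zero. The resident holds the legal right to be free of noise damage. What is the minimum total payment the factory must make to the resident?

$985

Efficient level: marginal profit ≥ marginal noise damage through level 4, so k* = 4.
With the resident holding the right, the factory must at least compensate total damage at k*: 185 + 232 + 265 + 303 = 985.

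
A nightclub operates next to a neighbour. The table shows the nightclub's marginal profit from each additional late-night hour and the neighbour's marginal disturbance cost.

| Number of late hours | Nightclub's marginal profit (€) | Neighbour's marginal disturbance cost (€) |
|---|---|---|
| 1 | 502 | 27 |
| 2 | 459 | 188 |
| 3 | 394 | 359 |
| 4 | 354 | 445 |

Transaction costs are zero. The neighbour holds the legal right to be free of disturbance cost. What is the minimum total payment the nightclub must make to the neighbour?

€574

Efficient level: marginal profit ≥ marginal disturbance cost through level 3, so k* = 3.
With the neighbour holding the right, the nightclub must at least compensate total damage at k*: 27 + 188 + 359 = 574.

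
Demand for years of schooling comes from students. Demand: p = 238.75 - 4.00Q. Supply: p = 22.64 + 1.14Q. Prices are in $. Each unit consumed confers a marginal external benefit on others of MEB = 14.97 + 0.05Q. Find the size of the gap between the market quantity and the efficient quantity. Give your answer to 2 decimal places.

3.35 units

Market equilibrium (private): 22.64 + 1.14Q = 238.75 - 4.00Q → Q_m = 42.0447.
Social marginal benefit = demand + MEB = 253.72 - 3.95Q.
Set SMB = MC: 253.72 - 3.95Q = 22.64 + 1.14Q → Q* = 45.3988.
Gap = |42.0447 − 45.3988| = 3.3541.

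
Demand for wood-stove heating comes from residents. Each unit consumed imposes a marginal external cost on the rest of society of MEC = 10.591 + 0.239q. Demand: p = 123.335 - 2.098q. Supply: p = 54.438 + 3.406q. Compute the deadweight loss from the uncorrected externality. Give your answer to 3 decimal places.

DWL = 16.062

Market equilibrium (private): 54.438 + 3.406q = 123.335 - 2.098q → q_m = 12.5176.
Social marginal benefit = demand − MEC = 112.744 - 2.337q.
Set SMB = MC: 112.744 - 2.337q = 54.438 + 3.406q → q* = 10.1525.
Between q* and q_m the wedge MC − SMB runs linearly from 0 to MEC(q_m), so the loss is a triangle.
DWL = ½ × 2.3651 × 13.5827 = 16.0622.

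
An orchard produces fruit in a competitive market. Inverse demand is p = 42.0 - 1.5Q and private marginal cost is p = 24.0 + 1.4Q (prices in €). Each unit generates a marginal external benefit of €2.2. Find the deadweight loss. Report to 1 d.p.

DWL = €0.8

Market equilibrium (private): 24.0 + 1.4Q = 42.0 - 1.5Q → Q_m = 6.2069.
Social marginal cost = private MC − MEB = 21.8 + 1.4Q.
Set SMC = demand: 21.8 + 1.4Q = 42.0 - 1.5Q → Q* = 6.9655.
Between Q* and Q_m the wedge demand − SMC runs linearly from 0 to MEB(Q_m), so the loss is a triangle.
DWL = ½ × 0.7586 × 2.2000 = 0.8345.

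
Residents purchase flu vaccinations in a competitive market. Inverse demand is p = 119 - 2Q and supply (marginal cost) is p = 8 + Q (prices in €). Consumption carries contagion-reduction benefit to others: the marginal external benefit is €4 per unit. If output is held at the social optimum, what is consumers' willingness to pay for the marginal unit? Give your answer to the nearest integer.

Social marginal benefit = demand + MEB = 123 - 2Q.
Set SMB = MC: 123 - 2Q = 8 + Q → Q* = 38.3333.
Consumer price on the demand curve at Q*: 119 − 2×38.3333 = 42.3334.

P = €42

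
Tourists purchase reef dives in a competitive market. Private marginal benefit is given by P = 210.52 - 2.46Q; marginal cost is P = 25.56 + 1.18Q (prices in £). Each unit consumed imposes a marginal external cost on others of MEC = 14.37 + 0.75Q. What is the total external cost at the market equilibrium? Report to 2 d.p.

Market equilibrium (private): 25.56 + 1.18Q = 210.52 - 2.46Q → Q_m = 50.8132.
Total external cost = ∫₀^{Q_m} (14.37 + 0.75Q) dQ = 14.37×50.8132 + ½×0.75×50.8132² = 1698.4287.

£1698.43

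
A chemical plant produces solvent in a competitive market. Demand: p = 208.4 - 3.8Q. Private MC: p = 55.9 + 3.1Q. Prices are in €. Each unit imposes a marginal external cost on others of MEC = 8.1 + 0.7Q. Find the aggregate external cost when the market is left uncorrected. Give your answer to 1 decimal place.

€350.0

Market equilibrium (private): 55.9 + 3.1Q = 208.4 - 3.8Q → Q_m = 22.1014.
Total external cost = ∫₀^{Q_m} (8.1 + 0.7Q) dQ = 8.1×22.1014 + ½×0.7×22.1014² = 349.9865.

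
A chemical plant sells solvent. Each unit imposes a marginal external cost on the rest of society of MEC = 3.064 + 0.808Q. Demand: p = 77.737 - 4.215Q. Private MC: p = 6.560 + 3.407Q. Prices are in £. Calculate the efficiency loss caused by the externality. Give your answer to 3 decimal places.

DWL = £6.676

Market equilibrium (private): 6.560 + 3.407Q = 77.737 - 4.215Q → Q_m = 9.3384.
Social marginal cost = private MC + MEC = 9.624 + 4.215Q.
Set SMC = demand: 9.624 + 4.215Q = 77.737 - 4.215Q → Q* = 8.0798.
The welfare-loss triangle has base |Q_m − Q*| and height MEC(Q_m) (the vertical gap between SMC and demand is zero at Q* and MEC at Q_m).
DWL = ½ × 1.2586 × 10.6094 = 6.6765.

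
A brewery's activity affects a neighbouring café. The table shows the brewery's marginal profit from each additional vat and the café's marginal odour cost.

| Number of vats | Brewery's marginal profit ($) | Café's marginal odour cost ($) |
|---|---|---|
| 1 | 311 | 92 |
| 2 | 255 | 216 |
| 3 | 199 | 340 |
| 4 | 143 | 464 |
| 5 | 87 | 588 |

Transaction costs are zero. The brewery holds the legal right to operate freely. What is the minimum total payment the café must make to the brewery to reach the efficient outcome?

$429

Left alone the brewery would choose level 5 (marginal profit stays positive).
Efficient level: k* = 2 (marginal profit ≥ marginal odour cost through 2).
The café must at least cover the brewery's forgone profit from cutting 5→2: 199 + 143 + 87 = 429.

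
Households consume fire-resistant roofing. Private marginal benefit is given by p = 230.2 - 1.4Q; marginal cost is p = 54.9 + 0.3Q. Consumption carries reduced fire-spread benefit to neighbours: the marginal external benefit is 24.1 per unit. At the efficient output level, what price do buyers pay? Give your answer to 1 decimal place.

Social marginal benefit = demand + MEB = 254.3 - 1.4Q.
Set SMB = MC: 254.3 - 1.4Q = 54.9 + 0.3Q → Q* = 117.2941.
Consumer price on the demand curve at Q*: 230.2 − 1.4×117.2941 = 65.9883.

P = 66.0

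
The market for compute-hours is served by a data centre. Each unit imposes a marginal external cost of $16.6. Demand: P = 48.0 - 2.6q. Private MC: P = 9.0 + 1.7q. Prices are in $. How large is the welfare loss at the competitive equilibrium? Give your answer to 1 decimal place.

Market equilibrium (private): 9.0 + 1.7q = 48.0 - 2.6q → q_m = 9.0698.
Social marginal cost = private MC + MEC = 25.6 + 1.7q.
Set SMC = demand: 25.6 + 1.7q = 48.0 - 2.6q → q* = 5.2093.
Height of the DWL triangle at q_m is SMC(q_m) − demand(q_m) = MEC(q_m) = 16.6000.
DWL = ½ × 3.8605 × 16.6000 = 32.0422.

DWL = $32.0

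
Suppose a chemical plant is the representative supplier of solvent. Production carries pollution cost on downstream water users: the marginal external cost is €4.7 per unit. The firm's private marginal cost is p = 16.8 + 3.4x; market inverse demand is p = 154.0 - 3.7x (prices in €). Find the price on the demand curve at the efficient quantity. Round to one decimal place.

P = €85.0

Social marginal cost = private MC + MEC = 21.5 + 3.4x.
Set SMC = demand: 21.5 + 3.4x = 154.0 - 3.7x → x* = 18.6620.
Consumer price on the demand curve at x*: 154.0 − 3.7×18.6620 = 84.9506.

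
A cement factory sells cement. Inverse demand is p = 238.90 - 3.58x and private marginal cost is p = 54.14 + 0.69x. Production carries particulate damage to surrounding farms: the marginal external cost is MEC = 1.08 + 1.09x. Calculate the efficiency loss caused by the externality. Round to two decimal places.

Market equilibrium (private): 54.14 + 0.69x = 238.90 - 3.58x → x_m = 43.2693.
Social marginal cost = private MC + MEC = 55.22 + 1.78x.
Set SMC = demand: 55.22 + 1.78x = 238.90 - 3.58x → x* = 34.2687.
The welfare-loss triangle has base |x_m − x*| and height MEC(x_m) (the vertical gap between SMC and demand is zero at x* and MEC at x_m).
DWL = ½ × 9.0006 × 48.2436 = 217.1107.

DWL = 217.11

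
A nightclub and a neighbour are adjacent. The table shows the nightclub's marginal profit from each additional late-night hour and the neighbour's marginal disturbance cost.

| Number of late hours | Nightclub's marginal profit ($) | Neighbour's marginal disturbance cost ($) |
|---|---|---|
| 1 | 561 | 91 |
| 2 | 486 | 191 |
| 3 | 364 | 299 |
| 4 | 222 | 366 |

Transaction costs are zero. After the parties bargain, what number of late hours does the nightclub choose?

Bargaining reaches the level where marginal profit last exceeds marginal disturbance cost.
That holds through level 3 (364 ≥ 299) but not at 4 (222 < 366).

3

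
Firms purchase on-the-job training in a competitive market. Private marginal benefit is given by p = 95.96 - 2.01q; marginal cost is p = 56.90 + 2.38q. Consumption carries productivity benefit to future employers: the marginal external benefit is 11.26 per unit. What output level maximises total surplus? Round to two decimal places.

Social marginal benefit = demand + MEB = 107.22 - 2.01q.
Set SMB = MC: 107.22 - 2.01q = 56.90 + 2.38q → q* = 11.4624.

q* = 11.46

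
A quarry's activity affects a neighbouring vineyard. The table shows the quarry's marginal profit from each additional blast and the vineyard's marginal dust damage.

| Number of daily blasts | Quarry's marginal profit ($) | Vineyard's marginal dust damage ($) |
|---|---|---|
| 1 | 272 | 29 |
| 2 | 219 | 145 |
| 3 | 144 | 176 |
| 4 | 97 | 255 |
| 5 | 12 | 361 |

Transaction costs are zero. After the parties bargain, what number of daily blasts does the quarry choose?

2

Bargaining reaches the level where marginal profit last exceeds marginal dust damage.
That holds through level 2 (219 ≥ 145) but not at 3 (144 < 176).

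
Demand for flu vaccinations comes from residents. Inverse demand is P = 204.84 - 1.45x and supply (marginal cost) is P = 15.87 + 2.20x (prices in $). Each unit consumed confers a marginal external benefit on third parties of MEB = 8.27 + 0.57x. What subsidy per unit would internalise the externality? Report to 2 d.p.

Social marginal benefit = demand + MEB = 213.11 - 0.88x.
Set SMB = MC: 213.11 - 0.88x = 15.87 + 2.20x → x* = 64.0390.
The Pigouvian subsidy equals MEB at x*: 8.27 + 0.57×64.0390 = 44.7722.

subsidy = $44.77 per unit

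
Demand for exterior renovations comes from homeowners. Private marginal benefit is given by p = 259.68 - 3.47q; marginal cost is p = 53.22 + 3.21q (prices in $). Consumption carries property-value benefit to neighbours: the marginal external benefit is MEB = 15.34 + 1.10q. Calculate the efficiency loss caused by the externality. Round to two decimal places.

DWL = $218.12

Market equilibrium (private): 53.22 + 3.21q = 259.68 - 3.47q → q_m = 30.9072.
Social marginal benefit = demand + MEB = 275.02 - 2.37q.
Set SMB = MC: 275.02 - 2.37q = 53.22 + 3.21q → q* = 39.7491.
Height of the DWL triangle at q_m is SMB(q_m) − MC(q_m) = MEB(q_m) = 49.3379.
DWL = ½ × 8.8419 × 49.3379 = 218.1204.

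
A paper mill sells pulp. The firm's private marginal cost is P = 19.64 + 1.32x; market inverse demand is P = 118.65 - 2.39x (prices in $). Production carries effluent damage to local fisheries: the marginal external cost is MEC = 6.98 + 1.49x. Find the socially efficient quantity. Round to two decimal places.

Social marginal cost = private MC + MEC = 26.62 + 2.81x.
Set SMC = demand: 26.62 + 2.81x = 118.65 - 2.39x → x* = 17.6981.

x* = 17.70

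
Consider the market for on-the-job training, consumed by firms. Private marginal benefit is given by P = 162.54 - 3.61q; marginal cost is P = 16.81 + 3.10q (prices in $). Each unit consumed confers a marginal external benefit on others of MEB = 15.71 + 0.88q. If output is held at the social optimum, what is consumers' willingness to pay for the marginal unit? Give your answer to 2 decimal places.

P = $62.57

Social marginal benefit = demand + MEB = 178.25 - 2.73q.
Set SMB = MC: 178.25 - 2.73q = 16.81 + 3.10q → q* = 27.6913.
Consumer price on the demand curve at q*: 162.54 − 3.61×27.6913 = 62.5744.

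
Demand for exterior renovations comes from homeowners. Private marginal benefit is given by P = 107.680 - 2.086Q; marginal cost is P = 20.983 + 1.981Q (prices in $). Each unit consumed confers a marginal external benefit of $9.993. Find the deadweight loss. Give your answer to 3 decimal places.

Market equilibrium (private): 20.983 + 1.981Q = 107.680 - 2.086Q → Q_m = 21.3172.
Social marginal benefit = demand + MEB = 117.673 - 2.086Q.
Set SMB = MC: 117.673 - 2.086Q = 20.983 + 1.981Q → Q* = 23.7743.
Height of the DWL triangle at Q_m is SMB(Q_m) − MC(Q_m) = MEB(Q_m) = 9.9930.
DWL = ½ × 2.4571 × 9.9930 = 12.2769.

DWL = $12.277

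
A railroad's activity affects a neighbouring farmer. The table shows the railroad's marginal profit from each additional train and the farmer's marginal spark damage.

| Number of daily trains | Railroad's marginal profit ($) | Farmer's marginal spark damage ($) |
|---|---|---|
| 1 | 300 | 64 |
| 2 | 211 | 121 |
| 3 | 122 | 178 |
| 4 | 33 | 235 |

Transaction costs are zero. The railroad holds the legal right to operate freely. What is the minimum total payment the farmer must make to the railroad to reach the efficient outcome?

$155

Left alone the railroad would choose level 4 (marginal profit stays positive).
Efficient level: k* = 2 (marginal profit ≥ marginal spark damage through 2).
The farmer must at least cover the railroad's forgone profit from cutting 4→2: 122 + 33 = 155.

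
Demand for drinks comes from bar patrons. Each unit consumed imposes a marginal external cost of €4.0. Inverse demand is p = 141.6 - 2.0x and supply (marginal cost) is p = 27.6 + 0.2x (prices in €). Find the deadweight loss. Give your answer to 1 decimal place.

DWL = €3.6

Market equilibrium (private): 27.6 + 0.2x = 141.6 - 2.0x → x_m = 51.8182.
Social marginal benefit = demand − MEC = 137.6 - 2.0x.
Set SMB = MC: 137.6 - 2.0x = 27.6 + 0.2x → x* = 50.0000.
Height of the DWL triangle at x_m is MC(x_m) − SMB(x_m) = MEC(x_m) = 4.0000.
DWL = ½ × 1.8182 × 4.0000 = 3.6364.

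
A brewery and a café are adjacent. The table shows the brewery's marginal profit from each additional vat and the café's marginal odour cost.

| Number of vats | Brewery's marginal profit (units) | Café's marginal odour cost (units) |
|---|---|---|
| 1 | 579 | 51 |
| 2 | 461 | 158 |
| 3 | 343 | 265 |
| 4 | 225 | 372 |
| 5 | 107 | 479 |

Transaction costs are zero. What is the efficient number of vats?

3

Bargaining reaches the level where marginal profit last exceeds marginal odour cost.
That holds through level 3 (343 ≥ 265) but not at 4 (225 < 372).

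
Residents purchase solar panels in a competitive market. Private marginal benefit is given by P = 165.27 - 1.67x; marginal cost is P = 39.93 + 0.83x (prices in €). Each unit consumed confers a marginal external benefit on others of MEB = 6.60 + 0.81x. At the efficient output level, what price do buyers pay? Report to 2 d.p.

P = €34.89

Social marginal benefit = demand + MEB = 171.87 - 0.86x.
Set SMB = MC: 171.87 - 0.86x = 39.93 + 0.83x → x* = 78.0710.
Consumer price on the demand curve at x*: 165.27 − 1.67×78.0710 = 34.8914.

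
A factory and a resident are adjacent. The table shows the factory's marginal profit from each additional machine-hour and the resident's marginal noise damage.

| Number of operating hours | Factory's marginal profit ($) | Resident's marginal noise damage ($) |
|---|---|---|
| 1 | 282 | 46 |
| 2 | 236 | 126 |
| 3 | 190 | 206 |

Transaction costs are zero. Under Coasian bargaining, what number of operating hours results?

Bargaining reaches the level where marginal profit last exceeds marginal noise damage.
That holds through level 2 (236 ≥ 126) but not at 3 (190 < 206).

2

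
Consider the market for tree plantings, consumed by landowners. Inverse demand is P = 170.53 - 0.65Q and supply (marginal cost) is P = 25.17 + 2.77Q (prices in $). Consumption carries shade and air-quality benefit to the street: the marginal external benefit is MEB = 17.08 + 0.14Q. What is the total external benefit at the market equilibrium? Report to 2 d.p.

$852.40

Market equilibrium (private): 25.17 + 2.77Q = 170.53 - 0.65Q → Q_m = 42.5029.
Total external benefit = ∫₀^{Q_m} (17.08 + 0.14Q) dQ = 17.08×42.5029 + ½×0.14×42.5029² = 852.4043.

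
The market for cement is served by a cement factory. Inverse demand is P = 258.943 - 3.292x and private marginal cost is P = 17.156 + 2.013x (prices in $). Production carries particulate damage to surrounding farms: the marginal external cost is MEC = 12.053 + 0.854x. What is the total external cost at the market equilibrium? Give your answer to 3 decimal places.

$1436.341

Market equilibrium (private): 17.156 + 2.013x = 258.943 - 3.292x → x_m = 45.5772.
Total external cost = ∫₀^{x_m} (12.053 + 0.854x) dx = 12.053×45.5772 + ½×0.854×45.5772² = 1436.3410.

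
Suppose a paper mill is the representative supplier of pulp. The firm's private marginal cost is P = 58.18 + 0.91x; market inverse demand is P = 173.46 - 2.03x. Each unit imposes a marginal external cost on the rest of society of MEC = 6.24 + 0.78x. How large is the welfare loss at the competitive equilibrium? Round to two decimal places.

DWL = 182.26

Market equilibrium (private): 58.18 + 0.91x = 173.46 - 2.03x → x_m = 39.2109.
Social marginal cost = private MC + MEC = 64.42 + 1.69x.
Set SMC = demand: 64.42 + 1.69x = 173.46 - 2.03x → x* = 29.3118.
Height of the DWL triangle at x_m is SMC(x_m) − demand(x_m) = MEC(x_m) = 36.8245.
DWL = ½ × 9.8991 × 36.8245 = 182.2647.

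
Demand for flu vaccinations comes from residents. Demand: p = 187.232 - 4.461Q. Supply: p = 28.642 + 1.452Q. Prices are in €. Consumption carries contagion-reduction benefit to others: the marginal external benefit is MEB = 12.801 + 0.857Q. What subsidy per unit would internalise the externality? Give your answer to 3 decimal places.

subsidy = €41.852 per unit

Social marginal benefit = demand + MEB = 200.033 - 3.604Q.
Set SMB = MC: 200.033 - 3.604Q = 28.642 + 1.452Q → Q* = 33.8985.
The Pigouvian subsidy equals MEB at Q*: 12.801 + 0.857×33.8985 = 41.8520.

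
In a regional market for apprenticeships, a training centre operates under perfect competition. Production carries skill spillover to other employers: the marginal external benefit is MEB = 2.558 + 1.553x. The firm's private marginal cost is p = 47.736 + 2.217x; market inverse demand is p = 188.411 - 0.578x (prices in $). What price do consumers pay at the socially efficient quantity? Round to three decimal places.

P = $121.753

Social marginal cost = private MC − MEB = 45.178 + 0.664x.
Set SMC = demand: 45.178 + 0.664x = 188.411 - 0.578x → x* = 115.3245.
Consumer price on the demand curve at x*: 188.411 − 0.578×115.3245 = 121.7534.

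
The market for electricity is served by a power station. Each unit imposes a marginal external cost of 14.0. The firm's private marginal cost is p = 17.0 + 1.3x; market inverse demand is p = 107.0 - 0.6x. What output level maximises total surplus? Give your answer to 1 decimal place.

Social marginal cost = private MC + MEC = 31.0 + 1.3x.
Set SMC = demand: 31.0 + 1.3x = 107.0 - 0.6x → x* = 40.0000.

x* = 40.0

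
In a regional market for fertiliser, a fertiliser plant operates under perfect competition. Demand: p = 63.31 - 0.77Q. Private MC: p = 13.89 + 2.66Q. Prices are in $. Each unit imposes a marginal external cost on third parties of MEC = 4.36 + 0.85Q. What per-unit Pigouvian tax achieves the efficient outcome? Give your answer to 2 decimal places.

tax = $13.31 per unit

Social marginal cost = private MC + MEC = 18.25 + 3.51Q.
Set SMC = demand: 18.25 + 3.51Q = 63.31 - 0.77Q → Q* = 10.5280.
The Pigouvian tax equals MEC at Q*: 4.36 + 0.85×10.5280 = 13.3088.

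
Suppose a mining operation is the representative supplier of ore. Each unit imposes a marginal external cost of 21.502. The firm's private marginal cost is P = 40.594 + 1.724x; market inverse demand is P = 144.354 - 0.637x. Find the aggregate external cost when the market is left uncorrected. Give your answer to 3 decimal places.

Market equilibrium (private): 40.594 + 1.724x = 144.354 - 0.637x → x_m = 43.9475.
Total external cost = MEC × x_m = 21.502 × 43.9475 = 944.9591.

944.959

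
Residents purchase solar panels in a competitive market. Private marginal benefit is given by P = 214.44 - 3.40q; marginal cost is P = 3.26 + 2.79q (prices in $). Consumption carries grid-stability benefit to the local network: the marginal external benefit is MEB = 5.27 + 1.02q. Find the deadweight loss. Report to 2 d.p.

DWL = $155.27

Market equilibrium (private): 3.26 + 2.79q = 214.44 - 3.40q → q_m = 34.1163.
Social marginal benefit = demand + MEB = 219.71 - 2.38q.
Set SMB = MC: 219.71 - 2.38q = 3.26 + 2.79q → q* = 41.8665.
Height of the DWL triangle at q_m is SMB(q_m) − MC(q_m) = MEB(q_m) = 40.0686.
DWL = ½ × 7.7502 × 40.0686 = 155.2698.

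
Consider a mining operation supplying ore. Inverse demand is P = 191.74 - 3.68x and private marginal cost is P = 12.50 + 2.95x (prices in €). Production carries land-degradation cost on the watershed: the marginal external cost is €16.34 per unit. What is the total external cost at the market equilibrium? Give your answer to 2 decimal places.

€441.75

Market equilibrium (private): 12.50 + 2.95x = 191.74 - 3.68x → x_m = 27.0347.
Total external cost = MEC × x_m = 16.34 × 27.0347 = 441.7470.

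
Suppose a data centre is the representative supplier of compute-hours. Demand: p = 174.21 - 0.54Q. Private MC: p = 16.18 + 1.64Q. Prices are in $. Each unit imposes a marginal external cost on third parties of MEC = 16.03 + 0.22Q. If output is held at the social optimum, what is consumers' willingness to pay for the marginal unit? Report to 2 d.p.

P = $142.26

Social marginal cost = private MC + MEC = 32.21 + 1.86Q.
Set SMC = demand: 32.21 + 1.86Q = 174.21 - 0.54Q → Q* = 59.1667.
Consumer price on the demand curve at Q*: 174.21 − 0.54×59.1667 = 142.2600.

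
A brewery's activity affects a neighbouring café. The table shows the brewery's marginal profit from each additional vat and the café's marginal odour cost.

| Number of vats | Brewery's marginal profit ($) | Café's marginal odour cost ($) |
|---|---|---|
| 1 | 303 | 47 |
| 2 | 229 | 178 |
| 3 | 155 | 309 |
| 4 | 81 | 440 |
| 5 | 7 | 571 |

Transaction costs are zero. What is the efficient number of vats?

Bargaining reaches the level where marginal profit last exceeds marginal odour cost.
That holds through level 2 (229 ≥ 178) but not at 3 (155 < 309).

2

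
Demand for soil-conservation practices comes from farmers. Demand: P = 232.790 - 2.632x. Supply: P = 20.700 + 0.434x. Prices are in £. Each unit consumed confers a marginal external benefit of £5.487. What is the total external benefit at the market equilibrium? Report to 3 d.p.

£379.562

Market equilibrium (private): 20.700 + 0.434x = 232.790 - 2.632x → x_m = 69.1748.
Total external benefit = MEB × x_m = 5.487 × 69.1748 = 379.5621.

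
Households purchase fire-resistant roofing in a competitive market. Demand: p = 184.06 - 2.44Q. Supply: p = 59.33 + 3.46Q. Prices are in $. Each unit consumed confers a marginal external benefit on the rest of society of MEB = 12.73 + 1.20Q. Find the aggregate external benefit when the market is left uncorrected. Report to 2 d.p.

$537.28

Market equilibrium (private): 59.33 + 3.46Q = 184.06 - 2.44Q → Q_m = 21.1407.
Total external benefit = ∫₀^{Q_m} (12.73 + 1.20Q) dQ = 12.73×21.1407 + ½×1.20×21.1407² = 537.2786.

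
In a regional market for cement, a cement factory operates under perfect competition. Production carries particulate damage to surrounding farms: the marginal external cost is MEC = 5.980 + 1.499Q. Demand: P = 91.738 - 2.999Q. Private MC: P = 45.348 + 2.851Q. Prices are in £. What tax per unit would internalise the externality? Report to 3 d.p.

tax = £14.223 per unit

Social marginal cost = private MC + MEC = 51.328 + 4.350Q.
Set SMC = demand: 51.328 + 4.350Q = 91.738 - 2.999Q → Q* = 5.4987.
The Pigouvian tax equals MEC at Q*: 5.980 + 1.499×5.4987 = 14.2226.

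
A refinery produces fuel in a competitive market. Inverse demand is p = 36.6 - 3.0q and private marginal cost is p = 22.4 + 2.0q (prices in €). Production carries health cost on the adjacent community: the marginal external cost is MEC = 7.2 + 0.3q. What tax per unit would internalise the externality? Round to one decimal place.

Social marginal cost = private MC + MEC = 29.6 + 2.3q.
Set SMC = demand: 29.6 + 2.3q = 36.6 - 3.0q → q* = 1.3208.
The Pigouvian tax equals MEC at q*: 7.2 + 0.3×1.3208 = 7.5962.

tax = €7.6 per unit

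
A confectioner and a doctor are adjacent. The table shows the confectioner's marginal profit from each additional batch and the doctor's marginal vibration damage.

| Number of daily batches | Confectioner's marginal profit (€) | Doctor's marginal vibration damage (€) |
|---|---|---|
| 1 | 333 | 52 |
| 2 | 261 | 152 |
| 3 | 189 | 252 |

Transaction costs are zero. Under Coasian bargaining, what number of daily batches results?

2

Bargaining reaches the level where marginal profit last exceeds marginal vibration damage.
That holds through level 2 (261 ≥ 152) but not at 3 (189 < 252).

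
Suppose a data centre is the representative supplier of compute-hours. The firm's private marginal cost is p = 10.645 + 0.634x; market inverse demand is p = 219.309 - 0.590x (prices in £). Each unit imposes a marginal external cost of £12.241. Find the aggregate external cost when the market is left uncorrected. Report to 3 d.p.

£2086.810

Market equilibrium (private): 10.645 + 0.634x = 219.309 - 0.590x → x_m = 170.4771.
Total external cost = MEC × x_m = 12.241 × 170.4771 = 2086.8102.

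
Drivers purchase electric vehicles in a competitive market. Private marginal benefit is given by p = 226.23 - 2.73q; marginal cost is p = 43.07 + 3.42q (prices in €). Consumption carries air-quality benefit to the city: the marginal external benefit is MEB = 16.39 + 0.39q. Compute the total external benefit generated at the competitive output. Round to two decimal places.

€661.09

Market equilibrium (private): 43.07 + 3.42q = 226.23 - 2.73q → q_m = 29.7821.
Total external benefit = ∫₀^{q_m} (16.39 + 0.39q) dq = 16.39×29.7821 + ½×0.39×29.7821² = 661.0884.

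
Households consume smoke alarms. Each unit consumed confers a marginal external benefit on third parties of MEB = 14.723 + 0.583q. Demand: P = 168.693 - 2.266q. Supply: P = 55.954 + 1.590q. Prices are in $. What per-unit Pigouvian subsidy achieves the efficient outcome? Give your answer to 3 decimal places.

subsidy = $37.427 per unit

Social marginal benefit = demand + MEB = 183.416 - 1.683q.
Set SMB = MC: 183.416 - 1.683q = 55.954 + 1.590q → q* = 38.9435.
The Pigouvian subsidy equals MEB at q*: 14.723 + 0.583×38.9435 = 37.4271.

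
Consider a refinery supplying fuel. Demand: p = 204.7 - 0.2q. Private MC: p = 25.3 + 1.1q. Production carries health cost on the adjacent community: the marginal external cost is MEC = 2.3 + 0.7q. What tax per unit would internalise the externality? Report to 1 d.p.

Social marginal cost = private MC + MEC = 27.6 + 1.8q.
Set SMC = demand: 27.6 + 1.8q = 204.7 - 0.2q → q* = 88.5500.
The Pigouvian tax equals MEC at q*: 2.3 + 0.7×88.5500 = 64.2850.

tax = 64.3 per unit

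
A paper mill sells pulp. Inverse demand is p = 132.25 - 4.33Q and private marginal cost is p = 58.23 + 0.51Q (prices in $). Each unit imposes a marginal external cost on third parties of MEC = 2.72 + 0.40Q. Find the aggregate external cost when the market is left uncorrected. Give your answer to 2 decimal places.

$88.38

Market equilibrium (private): 58.23 + 0.51Q = 132.25 - 4.33Q → Q_m = 15.2934.
Total external cost = ∫₀^{Q_m} (2.72 + 0.40Q) dQ = 2.72×15.2934 + ½×0.40×15.2934² = 88.3757.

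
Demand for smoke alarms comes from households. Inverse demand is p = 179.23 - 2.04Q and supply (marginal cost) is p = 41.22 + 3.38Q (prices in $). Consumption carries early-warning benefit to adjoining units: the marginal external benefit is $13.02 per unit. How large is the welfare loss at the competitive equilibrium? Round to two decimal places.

Market equilibrium (private): 41.22 + 3.38Q = 179.23 - 2.04Q → Q_m = 25.4631.
Social marginal benefit = demand + MEB = 192.25 - 2.04Q.
Set SMB = MC: 192.25 - 2.04Q = 41.22 + 3.38Q → Q* = 27.8653.
Between Q* and Q_m the wedge SMB − MC runs linearly from 0 to MEB(Q_m), so the loss is a triangle.
DWL = ½ × 2.4022 × 13.0200 = 15.6383.

DWL = $15.64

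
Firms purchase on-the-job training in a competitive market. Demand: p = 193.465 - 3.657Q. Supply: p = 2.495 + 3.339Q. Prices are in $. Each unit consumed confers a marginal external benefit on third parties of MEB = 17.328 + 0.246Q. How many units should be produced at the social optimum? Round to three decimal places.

Social marginal benefit = demand + MEB = 210.793 - 3.411Q.
Set SMB = MC: 210.793 - 3.411Q = 2.495 + 3.339Q → Q* = 30.8590.

Q* = 30.859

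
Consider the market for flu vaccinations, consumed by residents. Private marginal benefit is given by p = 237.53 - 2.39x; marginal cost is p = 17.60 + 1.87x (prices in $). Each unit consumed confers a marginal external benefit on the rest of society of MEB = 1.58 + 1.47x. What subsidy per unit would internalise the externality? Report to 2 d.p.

Social marginal benefit = demand + MEB = 239.11 - 0.92x.
Set SMB = MC: 239.11 - 0.92x = 17.60 + 1.87x → x* = 79.3943.
The Pigouvian subsidy equals MEB at x*: 1.58 + 1.47×79.3943 = 118.2896.

subsidy = $118.29 per unit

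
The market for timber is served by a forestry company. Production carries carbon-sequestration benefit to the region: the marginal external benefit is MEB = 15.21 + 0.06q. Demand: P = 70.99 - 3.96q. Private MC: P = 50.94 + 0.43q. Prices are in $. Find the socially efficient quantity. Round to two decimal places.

Social marginal cost = private MC − MEB = 35.73 + 0.37q.
Set SMC = demand: 35.73 + 0.37q = 70.99 - 3.96q → q* = 8.1432.

q* = 8.14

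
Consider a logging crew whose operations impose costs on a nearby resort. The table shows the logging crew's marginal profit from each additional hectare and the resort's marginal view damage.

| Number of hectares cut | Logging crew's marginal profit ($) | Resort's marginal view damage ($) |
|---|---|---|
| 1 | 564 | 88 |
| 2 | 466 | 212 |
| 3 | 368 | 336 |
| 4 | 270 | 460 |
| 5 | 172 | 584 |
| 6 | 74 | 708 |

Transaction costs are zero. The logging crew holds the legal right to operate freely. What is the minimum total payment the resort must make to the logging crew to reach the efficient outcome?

$516

Left alone the logging crew would choose level 6 (marginal profit stays positive).
Efficient level: k* = 3 (marginal profit ≥ marginal view damage through 3).
The resort must at least cover the logging crew's forgone profit from cutting 6→3: 270 + 172 + 74 = 516.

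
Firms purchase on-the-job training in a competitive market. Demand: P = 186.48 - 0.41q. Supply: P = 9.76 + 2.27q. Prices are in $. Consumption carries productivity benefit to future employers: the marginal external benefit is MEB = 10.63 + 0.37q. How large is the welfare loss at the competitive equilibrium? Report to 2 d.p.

DWL = $265.57

Market equilibrium (private): 9.76 + 2.27q = 186.48 - 0.41q → q_m = 65.9403.
Social marginal benefit = demand + MEB = 197.11 - 0.04q.
Set SMB = MC: 197.11 - 0.04q = 9.76 + 2.27q → q* = 81.1039.
Height of the DWL triangle at q_m is SMB(q_m) − MC(q_m) = MEB(q_m) = 35.0279.
DWL = ½ × 15.1636 × 35.0279 = 265.5745.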